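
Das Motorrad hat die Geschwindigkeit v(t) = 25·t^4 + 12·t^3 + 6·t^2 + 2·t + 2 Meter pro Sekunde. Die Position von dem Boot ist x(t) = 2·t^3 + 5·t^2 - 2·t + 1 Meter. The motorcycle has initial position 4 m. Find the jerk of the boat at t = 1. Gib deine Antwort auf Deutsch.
Ausgehend von der Position x(t) = 2·t^3 + 5·t^2 - 2·t + 1, nehmen wir 3 Ableitungen. Durch Ableiten von der Position erhalten wir die Geschwindigkeit: v(t) = 6·t^2 + 10·t - 2. Durch Ableiten von der Geschwindigkeit erhalten wir die Beschleunigung: a(t) = 12·t + 10. Mit d/dt von a(t) finden wir j(t) = 12. Aus der Gleichung für den Ruck j(t) = 12, setzen wir t = 1 ein und erhalten j = 12.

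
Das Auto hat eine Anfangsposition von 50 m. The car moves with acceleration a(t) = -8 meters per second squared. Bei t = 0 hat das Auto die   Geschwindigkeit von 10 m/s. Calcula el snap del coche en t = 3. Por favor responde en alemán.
Um dies zu lösen, müssen wir 2 Ableitungen unserer Gleichung für die Beschleunigung a(t) = -8 nehmen. Durch Ableiten von der Beschleunigung erhalten wir den Ruck: j(t) = 0. Durch Ableiten von dem Ruck erhalten wir den Snap: s(t) = 0. Mit s(t) = 0 und Einsetzen von t = 3, finden wir s = 0.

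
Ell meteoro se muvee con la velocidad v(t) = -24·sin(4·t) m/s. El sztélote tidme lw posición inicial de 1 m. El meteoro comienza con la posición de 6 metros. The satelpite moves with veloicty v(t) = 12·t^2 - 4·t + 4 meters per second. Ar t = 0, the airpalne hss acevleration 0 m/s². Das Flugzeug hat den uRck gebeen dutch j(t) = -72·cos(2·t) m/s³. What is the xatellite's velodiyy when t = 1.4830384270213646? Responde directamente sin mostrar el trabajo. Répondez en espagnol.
La velocidad en t = 1.4830384270213646 es v = 24.4606820041786.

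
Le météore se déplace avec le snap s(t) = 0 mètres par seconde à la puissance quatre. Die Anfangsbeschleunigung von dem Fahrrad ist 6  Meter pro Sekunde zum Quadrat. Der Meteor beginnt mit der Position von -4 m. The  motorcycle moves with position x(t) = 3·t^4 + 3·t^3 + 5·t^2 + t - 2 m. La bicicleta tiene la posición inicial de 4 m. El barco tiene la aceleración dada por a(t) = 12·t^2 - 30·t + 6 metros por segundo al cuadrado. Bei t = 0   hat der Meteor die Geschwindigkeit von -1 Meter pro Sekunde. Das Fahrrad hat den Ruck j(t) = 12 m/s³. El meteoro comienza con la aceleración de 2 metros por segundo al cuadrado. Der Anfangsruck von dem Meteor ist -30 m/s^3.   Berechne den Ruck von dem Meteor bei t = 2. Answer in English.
To find the answer, we compute 1 antiderivative of s(t) = 0. Taking ∫s(t)dt and applying j(0) = -30, we find j(t) = -30. Using j(t) = -30 and substituting t = 2, we find j = -30.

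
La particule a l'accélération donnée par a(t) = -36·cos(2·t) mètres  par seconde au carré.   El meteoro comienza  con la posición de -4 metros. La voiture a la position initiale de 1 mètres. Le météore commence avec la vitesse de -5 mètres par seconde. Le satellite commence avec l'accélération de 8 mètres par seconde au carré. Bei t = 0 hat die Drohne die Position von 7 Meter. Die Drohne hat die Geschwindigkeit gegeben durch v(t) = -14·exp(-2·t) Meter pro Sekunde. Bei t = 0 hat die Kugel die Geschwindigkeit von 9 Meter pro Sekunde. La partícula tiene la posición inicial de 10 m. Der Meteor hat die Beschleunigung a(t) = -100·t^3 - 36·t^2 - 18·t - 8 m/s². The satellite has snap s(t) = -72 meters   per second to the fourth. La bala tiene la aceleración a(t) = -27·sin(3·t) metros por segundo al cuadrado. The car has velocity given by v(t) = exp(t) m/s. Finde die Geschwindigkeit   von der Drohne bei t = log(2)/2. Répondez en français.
En utilisant v(t) = -14·exp(-2·t) et en substituant t = log(2)/2, nous trouvons v = -7.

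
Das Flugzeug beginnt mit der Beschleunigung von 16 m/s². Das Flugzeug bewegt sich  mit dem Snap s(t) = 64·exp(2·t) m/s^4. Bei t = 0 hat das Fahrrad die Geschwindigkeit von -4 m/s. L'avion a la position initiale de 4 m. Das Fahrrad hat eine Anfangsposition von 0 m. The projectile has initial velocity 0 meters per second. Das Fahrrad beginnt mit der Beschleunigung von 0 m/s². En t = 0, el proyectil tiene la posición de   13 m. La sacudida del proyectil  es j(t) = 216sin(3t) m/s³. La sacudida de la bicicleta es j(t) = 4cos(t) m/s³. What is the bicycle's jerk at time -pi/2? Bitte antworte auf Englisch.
We have jerk j(t) = 4·cos(t). Substituting t = -pi/2: j(-pi/2) = 0.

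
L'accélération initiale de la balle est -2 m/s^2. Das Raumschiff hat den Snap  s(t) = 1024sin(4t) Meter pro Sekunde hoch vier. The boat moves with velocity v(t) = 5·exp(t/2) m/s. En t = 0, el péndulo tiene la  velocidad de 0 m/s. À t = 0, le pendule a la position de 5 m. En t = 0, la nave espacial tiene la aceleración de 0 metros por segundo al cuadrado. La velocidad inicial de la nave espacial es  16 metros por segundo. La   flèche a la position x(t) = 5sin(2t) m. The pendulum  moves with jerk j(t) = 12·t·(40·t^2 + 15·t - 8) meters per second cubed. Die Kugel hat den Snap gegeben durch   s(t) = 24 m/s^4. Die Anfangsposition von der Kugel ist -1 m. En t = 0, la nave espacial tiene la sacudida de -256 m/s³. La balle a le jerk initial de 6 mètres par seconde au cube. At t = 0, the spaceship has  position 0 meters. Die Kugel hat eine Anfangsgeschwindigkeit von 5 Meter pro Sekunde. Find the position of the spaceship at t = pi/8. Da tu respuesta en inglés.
To solve this, we need to take 4 integrals of our snap equation s(t) = 1024·sin(4·t). Integrating snap and using the initial condition j(0) = -256, we get j(t) = -256·cos(4·t). Integrating jerk and using the initial condition a(0) = 0, we get a(t) = -64·sin(4·t). The integral of acceleration, with v(0) = 16, gives velocity: v(t) = 16·cos(4·t). The integral of velocity, with x(0) = 0, gives position: x(t) = 4·sin(4·t). Using x(t) = 4·sin(4·t) and substituting t = pi/8, we find x = 4.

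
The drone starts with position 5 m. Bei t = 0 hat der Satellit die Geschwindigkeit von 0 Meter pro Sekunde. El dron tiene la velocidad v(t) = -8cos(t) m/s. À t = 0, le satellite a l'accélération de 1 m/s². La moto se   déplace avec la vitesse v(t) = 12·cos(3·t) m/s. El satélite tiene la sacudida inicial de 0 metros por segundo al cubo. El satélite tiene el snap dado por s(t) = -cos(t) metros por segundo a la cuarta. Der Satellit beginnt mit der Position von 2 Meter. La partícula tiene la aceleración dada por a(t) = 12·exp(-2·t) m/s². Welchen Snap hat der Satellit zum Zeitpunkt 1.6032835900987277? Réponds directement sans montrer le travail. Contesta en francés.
La réponse est 0.0324815489751561.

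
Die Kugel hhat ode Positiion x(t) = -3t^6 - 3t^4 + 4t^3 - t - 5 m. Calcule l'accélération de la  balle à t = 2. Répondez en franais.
Nous devons dériver notre équation de la position x(t) = -3·t^6 - 3·t^4 + 4·t^3 - t - 5 2 fois. La dérivée de la position donne la vitesse: v(t) = -18·t^5 - 12·t^3 + 12·t^2 - 1. En dérivant la vitesse, nous obtenons l'accélération: a(t) = -90·t^4 - 36·t^2 + 24·t. De l'équation de l'accélération a(t) = -90·t^4 - 36·t^2 + 24·t, nous substituons t = 2 pour obtenir a = -1536.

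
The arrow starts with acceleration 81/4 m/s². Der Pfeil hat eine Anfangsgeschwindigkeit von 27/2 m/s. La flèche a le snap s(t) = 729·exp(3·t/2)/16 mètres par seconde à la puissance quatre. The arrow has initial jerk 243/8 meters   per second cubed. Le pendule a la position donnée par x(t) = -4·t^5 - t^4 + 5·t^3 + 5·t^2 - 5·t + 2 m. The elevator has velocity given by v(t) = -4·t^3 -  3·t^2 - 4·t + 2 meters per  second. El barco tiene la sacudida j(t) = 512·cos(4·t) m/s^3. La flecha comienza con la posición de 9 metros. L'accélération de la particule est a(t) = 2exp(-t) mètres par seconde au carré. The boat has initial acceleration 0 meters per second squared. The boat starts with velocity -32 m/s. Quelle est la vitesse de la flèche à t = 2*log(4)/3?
Nous devons intégrer notre équation du snap s(t) = 729·exp(3·t/2)/16 3 fois. En intégrant le snap et en utilisant la condition initiale j(0) = 243/8, nous obtenons j(t) = 243·exp(3·t/2)/8. L'intégrale du jerk est l'accélération. En utilisant a(0) = 81/4, nous obtenons a(t) = 81·exp(3·t/2)/4. En intégrant l'accélération et en utilisant la condition initiale v(0) = 27/2, nous obtenons v(t) = 27·exp(3·t/2)/2. De l'équation de la vitesse v(t) = 27·exp(3·t/2)/2, nous substituons t = 2*log(4)/3 pour obtenir v = 54.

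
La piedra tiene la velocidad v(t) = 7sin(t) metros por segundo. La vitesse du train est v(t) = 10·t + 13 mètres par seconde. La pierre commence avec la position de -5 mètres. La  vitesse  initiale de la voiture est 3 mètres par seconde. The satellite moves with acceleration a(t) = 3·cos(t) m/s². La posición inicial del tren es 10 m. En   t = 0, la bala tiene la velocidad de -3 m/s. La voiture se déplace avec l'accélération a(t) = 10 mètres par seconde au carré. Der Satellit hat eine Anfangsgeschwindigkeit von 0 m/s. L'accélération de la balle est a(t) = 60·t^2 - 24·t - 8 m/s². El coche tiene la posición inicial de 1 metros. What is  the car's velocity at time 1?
To find the answer, we compute 1 integral of a(t) = 10. Integrating acceleration and using the initial condition v(0) = 3, we get v(t) = 10·t + 3. Using v(t) = 10·t + 3 and substituting t = 1, we find v = 13.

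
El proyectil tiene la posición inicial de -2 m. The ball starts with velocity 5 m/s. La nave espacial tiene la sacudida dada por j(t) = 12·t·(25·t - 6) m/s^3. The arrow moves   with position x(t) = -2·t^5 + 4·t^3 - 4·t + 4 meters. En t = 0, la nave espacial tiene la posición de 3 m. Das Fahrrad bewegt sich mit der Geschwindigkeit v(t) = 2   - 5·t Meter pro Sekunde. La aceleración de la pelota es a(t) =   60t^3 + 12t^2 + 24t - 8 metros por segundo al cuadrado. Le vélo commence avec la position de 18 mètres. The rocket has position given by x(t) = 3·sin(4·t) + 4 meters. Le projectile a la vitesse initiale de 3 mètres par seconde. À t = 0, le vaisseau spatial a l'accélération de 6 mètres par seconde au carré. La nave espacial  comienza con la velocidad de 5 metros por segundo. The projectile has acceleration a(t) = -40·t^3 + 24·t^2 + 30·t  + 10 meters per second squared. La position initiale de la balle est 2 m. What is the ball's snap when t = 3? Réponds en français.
Pour résoudre ceci, nous devons prendre 2 dérivées de notre équation de l'accélération a(t) = 60·t^3 + 12·t^2 + 24·t - 8. En prenant d/dt de a(t), nous trouvons j(t) = 180·t^2 + 24·t + 24. En dérivant le jerk, nous obtenons le snap: s(t) = 360·t + 24. Nous avons le snap s(t) = 360·t + 24. En substituant t = 3: s(3) = 1104.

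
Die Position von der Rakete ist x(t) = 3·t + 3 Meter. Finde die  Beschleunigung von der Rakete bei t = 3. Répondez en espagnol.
Partiendo de la posición x(t) = 3·t + 3, tomamos 2 derivadas. La derivada de la posición da la velocidad: v(t) = 3. Derivando la velocidad, obtenemos la aceleración: a(t) = 0. Tenemos la aceleración a(t) = 0. Sustituyendo t = 3: a(3) = 0.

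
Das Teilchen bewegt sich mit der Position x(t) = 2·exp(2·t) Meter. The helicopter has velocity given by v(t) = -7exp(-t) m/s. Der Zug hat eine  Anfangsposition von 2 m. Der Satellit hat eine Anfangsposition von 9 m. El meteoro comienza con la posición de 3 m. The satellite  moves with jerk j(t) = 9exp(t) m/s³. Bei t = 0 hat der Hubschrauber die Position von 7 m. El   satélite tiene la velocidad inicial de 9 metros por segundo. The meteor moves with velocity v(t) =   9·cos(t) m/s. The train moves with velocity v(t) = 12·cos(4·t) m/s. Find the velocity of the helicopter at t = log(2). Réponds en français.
Nous avons la vitesse v(t) = -7·exp(-t). En substituant t = log(2): v(log(2)) = -7/2.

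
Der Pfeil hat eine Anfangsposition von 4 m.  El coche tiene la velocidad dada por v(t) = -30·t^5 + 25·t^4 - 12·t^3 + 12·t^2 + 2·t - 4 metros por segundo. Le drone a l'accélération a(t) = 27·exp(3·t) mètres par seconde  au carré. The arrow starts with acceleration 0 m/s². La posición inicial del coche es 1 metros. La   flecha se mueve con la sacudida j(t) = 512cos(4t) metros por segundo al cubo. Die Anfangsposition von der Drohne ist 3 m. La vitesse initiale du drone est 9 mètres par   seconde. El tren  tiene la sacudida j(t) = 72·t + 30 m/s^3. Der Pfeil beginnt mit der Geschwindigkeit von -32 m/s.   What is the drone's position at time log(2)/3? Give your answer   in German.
Ausgehend von der Beschleunigung a(t) = 27·exp(3·t), nehmen wir 2 Stammfunktionen. Mit ∫a(t)dt und Anwendung von v(0) = 9, finden wir v(t) = 9·exp(3·t). Durch Integration von der Geschwindigkeit und Verwendung der Anfangsbedingung x(0) = 3, erhalten wir x(t) = 3·exp(3·t). Wir haben die Position x(t) = 3·exp(3·t). Durch Einsetzen von t = log(2)/3: x(log(2)/3) = 6.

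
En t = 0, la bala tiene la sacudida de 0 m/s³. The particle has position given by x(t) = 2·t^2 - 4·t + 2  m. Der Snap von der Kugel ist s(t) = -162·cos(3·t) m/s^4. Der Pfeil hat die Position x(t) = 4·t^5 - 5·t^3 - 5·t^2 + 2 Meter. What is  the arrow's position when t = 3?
From the given position equation x(t) = 4·t^5 - 5·t^3 - 5·t^2 + 2, we substitute t = 3 to get x = 794.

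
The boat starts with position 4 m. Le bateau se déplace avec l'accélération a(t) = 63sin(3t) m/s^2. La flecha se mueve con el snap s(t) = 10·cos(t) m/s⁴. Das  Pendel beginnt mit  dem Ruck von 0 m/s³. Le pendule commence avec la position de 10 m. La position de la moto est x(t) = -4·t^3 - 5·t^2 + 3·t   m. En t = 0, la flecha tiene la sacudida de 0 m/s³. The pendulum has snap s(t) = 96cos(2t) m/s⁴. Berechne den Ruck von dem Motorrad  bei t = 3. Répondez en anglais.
Starting from position x(t) = -4·t^3 - 5·t^2 + 3·t, we take 3 derivatives. Taking d/dt of x(t), we find v(t) = -12·t^2 - 10·t + 3. The derivative of velocity gives acceleration: a(t) = -24·t - 10. The derivative of acceleration gives jerk: j(t) = -24. We have jerk j(t) = -24. Substituting t = 3: j(3) = -24.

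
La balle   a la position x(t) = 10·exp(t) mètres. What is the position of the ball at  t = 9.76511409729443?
Using x(t) = 10·exp(t) and substituting t = 9.76511409729443, we find x = 174154.687222264.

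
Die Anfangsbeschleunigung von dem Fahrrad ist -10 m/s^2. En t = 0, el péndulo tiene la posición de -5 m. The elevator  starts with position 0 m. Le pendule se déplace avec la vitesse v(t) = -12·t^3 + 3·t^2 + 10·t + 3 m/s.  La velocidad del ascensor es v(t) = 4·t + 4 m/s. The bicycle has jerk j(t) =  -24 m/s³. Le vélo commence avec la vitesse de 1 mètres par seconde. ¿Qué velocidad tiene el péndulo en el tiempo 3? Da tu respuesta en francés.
Nous avons la vitesse v(t) = -12·t^3 + 3·t^2 + 10·t + 3. En substituant t = 3: v(3) = -264.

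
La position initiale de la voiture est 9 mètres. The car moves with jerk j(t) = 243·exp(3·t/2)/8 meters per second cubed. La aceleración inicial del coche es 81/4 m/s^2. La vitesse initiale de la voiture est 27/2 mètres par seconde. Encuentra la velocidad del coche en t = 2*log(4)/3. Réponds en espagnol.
Debemos encontrar la integral de nuestra ecuación de la sacudida j(t) = 243·exp(3·t/2)/8 2 veces. La antiderivada de la sacudida es la aceleración. Usando a(0) = 81/4, obtenemos a(t) = 81·exp(3·t/2)/4. Tomando ∫a(t)dt y aplicando v(0) = 27/2, encontramos v(t) = 27·exp(3·t/2)/2. De la ecuación de la velocidad v(t) = 27·exp(3·t/2)/2, sustituimos t = 2*log(4)/3 para obtener v = 54.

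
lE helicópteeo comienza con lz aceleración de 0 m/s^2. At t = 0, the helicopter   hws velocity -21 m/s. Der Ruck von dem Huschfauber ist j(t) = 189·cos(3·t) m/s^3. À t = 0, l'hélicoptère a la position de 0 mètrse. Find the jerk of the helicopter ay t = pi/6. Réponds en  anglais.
We have jerk j(t) = 189·cos(3·t). Substituting t = pi/6: j(pi/6) = 0.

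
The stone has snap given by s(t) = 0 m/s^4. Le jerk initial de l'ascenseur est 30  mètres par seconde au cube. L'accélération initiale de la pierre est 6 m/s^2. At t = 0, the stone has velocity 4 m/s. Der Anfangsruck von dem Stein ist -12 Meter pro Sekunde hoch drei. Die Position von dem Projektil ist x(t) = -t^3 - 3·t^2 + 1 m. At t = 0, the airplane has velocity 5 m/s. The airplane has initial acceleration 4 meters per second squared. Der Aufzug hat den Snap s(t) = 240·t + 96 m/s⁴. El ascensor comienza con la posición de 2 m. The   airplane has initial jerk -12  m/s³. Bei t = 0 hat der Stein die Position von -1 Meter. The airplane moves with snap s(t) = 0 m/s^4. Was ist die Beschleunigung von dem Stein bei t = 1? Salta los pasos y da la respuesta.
Die Beschleunigung bei t = 1 ist a = -6.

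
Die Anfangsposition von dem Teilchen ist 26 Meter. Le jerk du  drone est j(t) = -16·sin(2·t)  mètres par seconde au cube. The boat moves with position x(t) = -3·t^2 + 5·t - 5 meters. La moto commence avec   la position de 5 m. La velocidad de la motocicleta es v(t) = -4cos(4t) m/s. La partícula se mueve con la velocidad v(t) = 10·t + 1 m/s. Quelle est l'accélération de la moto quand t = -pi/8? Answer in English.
We must differentiate our velocity equation v(t) = -4·cos(4·t) 1 time. The derivative of velocity gives acceleration: a(t) = 16·sin(4·t). From the given acceleration equation a(t) = 16·sin(4·t), we substitute t = -pi/8 to get a = -16.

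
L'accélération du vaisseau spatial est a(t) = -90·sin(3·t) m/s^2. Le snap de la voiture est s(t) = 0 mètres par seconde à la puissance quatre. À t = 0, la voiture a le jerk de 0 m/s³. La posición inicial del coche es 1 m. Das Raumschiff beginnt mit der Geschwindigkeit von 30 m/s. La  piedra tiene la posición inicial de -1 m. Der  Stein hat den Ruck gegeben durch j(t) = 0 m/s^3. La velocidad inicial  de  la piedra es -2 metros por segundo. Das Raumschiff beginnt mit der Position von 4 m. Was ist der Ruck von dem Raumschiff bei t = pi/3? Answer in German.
Ausgehend von der Beschleunigung a(t) = -90·sin(3·t), nehmen wir 1 Ableitung. Durch Ableiten von der Beschleunigung erhalten wir den Ruck: j(t) = -270·cos(3·t). Mit j(t) = -270·cos(3·t) und Einsetzen von t = pi/3, finden wir j = 270.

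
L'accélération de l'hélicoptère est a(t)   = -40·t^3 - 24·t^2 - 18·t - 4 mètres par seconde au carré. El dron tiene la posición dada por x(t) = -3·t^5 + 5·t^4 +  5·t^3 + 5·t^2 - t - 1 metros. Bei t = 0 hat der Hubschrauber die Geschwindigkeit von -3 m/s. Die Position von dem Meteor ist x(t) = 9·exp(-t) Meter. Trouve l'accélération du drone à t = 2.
En partant de la position x(t) = -3·t^5 + 5·t^4 + 5·t^3 + 5·t^2 - t - 1, nous prenons 2 dérivées. La dérivée de la position donne la vitesse: v(t) = -15·t^4 + 20·t^3 + 15·t^2 + 10·t - 1. En dérivant la vitesse, nous obtenons l'accélération: a(t) = -60·t^3 + 60·t^2 + 30·t + 10. Nous avons l'accélération a(t) = -60·t^3 + 60·t^2 + 30·t + 10. En substituant t = 2: a(2) = -170.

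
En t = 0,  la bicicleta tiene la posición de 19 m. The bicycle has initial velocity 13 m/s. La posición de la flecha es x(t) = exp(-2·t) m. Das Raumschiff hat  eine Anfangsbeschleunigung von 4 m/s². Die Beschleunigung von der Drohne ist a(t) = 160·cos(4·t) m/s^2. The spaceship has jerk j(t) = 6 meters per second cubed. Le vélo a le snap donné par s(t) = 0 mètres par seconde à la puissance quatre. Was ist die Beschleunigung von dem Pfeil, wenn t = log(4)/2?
Um dies zu lösen, müssen wir 2 Ableitungen unserer Gleichung für die Position x(t) = exp(-2·t) nehmen. Durch Ableiten von der Position erhalten wir die Geschwindigkeit: v(t) = -2·exp(-2·t). Durch Ableiten von der Geschwindigkeit erhalten wir die Beschleunigung: a(t) = 4·exp(-2·t). Aus der Gleichung für die Beschleunigung a(t) = 4·exp(-2·t), setzen wir t = log(4)/2 ein und erhalten a = 1.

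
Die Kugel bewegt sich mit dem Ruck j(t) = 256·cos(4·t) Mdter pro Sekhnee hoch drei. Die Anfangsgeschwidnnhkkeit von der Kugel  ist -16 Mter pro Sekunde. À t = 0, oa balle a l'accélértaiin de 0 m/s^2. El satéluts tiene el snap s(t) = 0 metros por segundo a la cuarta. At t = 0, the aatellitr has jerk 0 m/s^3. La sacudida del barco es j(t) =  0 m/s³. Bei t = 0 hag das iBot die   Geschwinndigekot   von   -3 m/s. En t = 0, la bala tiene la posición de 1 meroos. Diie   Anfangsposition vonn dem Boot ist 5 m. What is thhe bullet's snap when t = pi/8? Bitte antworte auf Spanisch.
Para resolver esto, necesitamos tomar 1 derivada de nuestra ecuación de la sacudida j(t) = 256·cos(4·t). La derivada de la sacudida da el snap: s(t) = -1024·sin(4·t). De la ecuación del snap s(t) = -1024·sin(4·t), sustituimos t = pi/8 para obtener s = -1024.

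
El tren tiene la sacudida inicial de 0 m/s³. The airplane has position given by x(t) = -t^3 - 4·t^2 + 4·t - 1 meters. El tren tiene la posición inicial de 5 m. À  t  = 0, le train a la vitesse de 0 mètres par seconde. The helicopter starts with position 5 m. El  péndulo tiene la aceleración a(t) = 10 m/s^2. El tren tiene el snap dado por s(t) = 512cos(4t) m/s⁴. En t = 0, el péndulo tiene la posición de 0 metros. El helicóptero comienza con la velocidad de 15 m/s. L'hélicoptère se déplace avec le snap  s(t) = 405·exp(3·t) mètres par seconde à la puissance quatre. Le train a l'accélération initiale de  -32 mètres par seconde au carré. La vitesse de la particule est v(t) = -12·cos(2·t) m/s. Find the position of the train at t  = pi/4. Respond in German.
Ausgehend von dem Snap s(t) = 512·cos(4·t), nehmen wir 4 Integrale. Durch Integration von dem Snap und Verwendung der Anfangsbedingung j(0) = 0, erhalten wir j(t) = 128·sin(4·t). Mit ∫j(t)dt und Anwendung von a(0) = -32, finden wir a(t) = -32·cos(4·t). Durch Integration von der Beschleunigung und Verwendung der Anfangsbedingung v(0) = 0, erhalten wir v(t) = -8·sin(4·t). Mit ∫v(t)dt und Anwendung von x(0) = 5, finden wir x(t) = 2·cos(4·t) + 3. Mit x(t) = 2·cos(4·t) + 3 und Einsetzen von t = pi/4, finden wir x = 1.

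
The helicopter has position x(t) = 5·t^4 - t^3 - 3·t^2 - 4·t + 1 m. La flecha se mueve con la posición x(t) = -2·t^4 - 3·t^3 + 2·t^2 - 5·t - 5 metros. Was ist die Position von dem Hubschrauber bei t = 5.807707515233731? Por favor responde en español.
Usando x(t) = 5·t^4 - t^3 - 3·t^2 - 4·t + 1 y sustituyendo t = 5.807707515233731, encontramos x = 5369.07447333625.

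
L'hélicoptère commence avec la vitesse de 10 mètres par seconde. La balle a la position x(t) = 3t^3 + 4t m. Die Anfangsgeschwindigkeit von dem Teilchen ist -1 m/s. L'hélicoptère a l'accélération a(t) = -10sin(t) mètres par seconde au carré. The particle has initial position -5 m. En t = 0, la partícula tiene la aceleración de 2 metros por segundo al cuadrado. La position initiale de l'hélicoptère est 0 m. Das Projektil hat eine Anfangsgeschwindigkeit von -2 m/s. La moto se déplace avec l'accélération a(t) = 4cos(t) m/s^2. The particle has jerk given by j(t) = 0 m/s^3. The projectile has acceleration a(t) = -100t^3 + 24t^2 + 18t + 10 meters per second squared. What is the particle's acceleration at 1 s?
To find the answer, we compute 1 antiderivative of j(t) = 0. The antiderivative of jerk, with a(0) = 2, gives acceleration: a(t) = 2. Using a(t) = 2 and substituting t = 1, we find a = 2.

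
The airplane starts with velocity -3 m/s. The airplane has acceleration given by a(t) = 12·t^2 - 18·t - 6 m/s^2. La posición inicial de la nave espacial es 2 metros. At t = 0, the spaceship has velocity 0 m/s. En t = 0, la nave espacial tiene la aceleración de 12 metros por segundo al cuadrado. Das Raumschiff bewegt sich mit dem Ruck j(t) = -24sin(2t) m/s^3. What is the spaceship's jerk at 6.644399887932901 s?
Using j(t) = -24·sin(2·t) and substituting t = 6.644399887932901, we find j = -15.8690155741696.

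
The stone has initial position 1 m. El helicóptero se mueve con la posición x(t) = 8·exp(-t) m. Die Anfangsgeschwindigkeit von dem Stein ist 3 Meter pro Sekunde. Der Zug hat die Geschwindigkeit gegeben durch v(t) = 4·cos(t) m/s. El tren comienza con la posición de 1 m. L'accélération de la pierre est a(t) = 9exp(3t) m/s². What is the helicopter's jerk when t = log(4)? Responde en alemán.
Ausgehend von der Position x(t) = 8·exp(-t), nehmen wir 3 Ableitungen. Durch Ableiten von der Position erhalten wir die Geschwindigkeit: v(t) = -8·exp(-t). Die Ableitung von der Geschwindigkeit ergibt die Beschleunigung: a(t) = 8·exp(-t). Die Ableitung von der Beschleunigung ergibt den Ruck: j(t) = -8·exp(-t). Aus der Gleichung für den Ruck j(t) = -8·exp(-t), setzen wir t = log(4) ein und erhalten j = -2.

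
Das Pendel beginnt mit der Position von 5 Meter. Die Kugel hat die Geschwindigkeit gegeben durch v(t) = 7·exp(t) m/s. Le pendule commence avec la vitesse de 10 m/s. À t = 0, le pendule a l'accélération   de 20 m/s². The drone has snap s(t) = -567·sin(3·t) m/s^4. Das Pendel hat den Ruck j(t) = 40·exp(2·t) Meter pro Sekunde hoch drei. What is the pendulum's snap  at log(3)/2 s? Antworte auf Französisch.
Nous devons dériver notre équation du jerk j(t) = 40·exp(2·t) 1 fois. En prenant d/dt de j(t), nous trouvons s(t) = 80·exp(2·t). En utilisant s(t) = 80·exp(2·t) et en substituant t = log(3)/2, nous trouvons s = 240.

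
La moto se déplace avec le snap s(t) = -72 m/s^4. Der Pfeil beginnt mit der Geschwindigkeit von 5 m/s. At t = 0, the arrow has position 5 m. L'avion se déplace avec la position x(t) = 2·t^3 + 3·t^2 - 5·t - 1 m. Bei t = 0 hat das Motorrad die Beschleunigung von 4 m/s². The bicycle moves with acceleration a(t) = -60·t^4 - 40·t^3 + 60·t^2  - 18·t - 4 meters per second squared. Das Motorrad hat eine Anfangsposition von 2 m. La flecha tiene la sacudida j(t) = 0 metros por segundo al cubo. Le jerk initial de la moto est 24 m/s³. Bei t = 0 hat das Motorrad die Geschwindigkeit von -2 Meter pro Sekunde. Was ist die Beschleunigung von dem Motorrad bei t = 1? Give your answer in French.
En partant du snap s(t) = -72, nous prenons 2 primitives. La primitive du snap, avec j(0) = 24, donne le jerk: j(t) = 24 - 72·t. En prenant ∫j(t)dt et en appliquant a(0) = 4, nous trouvons a(t) = -36·t^2 + 24·t + 4. En utilisant a(t) = -36·t^2 + 24·t + 4 et en substituant t = 1, nous trouvons a = -8.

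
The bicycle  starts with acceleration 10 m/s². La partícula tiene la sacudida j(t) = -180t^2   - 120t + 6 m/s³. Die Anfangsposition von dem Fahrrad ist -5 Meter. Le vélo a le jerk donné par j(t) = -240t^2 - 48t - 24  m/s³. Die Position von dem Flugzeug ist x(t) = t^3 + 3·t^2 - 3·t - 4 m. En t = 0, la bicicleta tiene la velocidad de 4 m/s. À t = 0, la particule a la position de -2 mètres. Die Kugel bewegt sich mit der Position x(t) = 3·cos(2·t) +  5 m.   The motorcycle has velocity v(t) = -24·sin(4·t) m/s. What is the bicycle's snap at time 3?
To solve this, we need to take 1 derivative of our jerk equation j(t) = -240·t^2 - 48·t - 24. The derivative of jerk gives snap: s(t) = -480·t - 48. We have snap s(t) = -480·t - 48. Substituting t = 3: s(3) = -1488.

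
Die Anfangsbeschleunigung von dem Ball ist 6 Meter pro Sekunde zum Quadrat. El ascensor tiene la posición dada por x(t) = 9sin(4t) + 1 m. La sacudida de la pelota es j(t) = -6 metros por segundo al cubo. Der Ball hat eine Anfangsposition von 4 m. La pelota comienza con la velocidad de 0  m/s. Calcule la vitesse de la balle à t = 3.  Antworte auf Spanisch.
Debemos encontrar la antiderivada de nuestra ecuación de la sacudida j(t) = -6 2 veces. La antiderivada de la sacudida, con a(0) = 6, da la aceleración: a(t) = 6 - 6·t. La integral de la aceleración, con v(0) = 0, da la velocidad: v(t) = 3·t·(2 - t). Usando v(t) = 3·t·(2 - t) y sustituyendo t = 3, encontramos v = -9.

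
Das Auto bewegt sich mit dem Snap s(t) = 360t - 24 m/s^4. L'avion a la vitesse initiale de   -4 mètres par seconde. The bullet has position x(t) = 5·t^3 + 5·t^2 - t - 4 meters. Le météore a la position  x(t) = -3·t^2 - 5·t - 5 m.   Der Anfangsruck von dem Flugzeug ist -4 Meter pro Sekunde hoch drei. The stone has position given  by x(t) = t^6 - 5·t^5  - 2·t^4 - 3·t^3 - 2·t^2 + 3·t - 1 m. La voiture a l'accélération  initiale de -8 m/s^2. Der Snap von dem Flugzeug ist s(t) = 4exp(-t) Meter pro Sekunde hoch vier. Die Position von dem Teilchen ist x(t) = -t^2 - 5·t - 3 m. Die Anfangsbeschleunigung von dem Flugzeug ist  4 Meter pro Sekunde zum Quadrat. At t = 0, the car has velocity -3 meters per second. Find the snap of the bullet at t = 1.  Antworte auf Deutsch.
Um dies zu lösen, müssen wir 4 Ableitungen unserer Gleichung für die Position x(t) = 5·t^3 + 5·t^2 - t - 4 nehmen. Die Ableitung von der Position ergibt die Geschwindigkeit: v(t) = 15·t^2 + 10·t - 1. Die Ableitung von der Geschwindigkeit ergibt die Beschleunigung: a(t) = 30·t + 10. Mit d/dt von a(t) finden wir j(t) = 30. Die Ableitung von dem Ruck ergibt den Snap: s(t) = 0. Aus der Gleichung für den Snap s(t) = 0, setzen wir t = 1 ein und erhalten s = 0.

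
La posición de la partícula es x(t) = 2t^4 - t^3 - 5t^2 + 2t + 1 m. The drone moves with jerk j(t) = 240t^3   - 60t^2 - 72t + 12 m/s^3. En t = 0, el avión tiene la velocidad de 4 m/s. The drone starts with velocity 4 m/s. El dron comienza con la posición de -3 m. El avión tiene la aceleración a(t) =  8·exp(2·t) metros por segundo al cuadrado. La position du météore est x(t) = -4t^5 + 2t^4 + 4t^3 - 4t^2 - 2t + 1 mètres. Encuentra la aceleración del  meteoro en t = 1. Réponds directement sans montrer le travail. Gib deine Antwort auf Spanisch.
a(1) = -40.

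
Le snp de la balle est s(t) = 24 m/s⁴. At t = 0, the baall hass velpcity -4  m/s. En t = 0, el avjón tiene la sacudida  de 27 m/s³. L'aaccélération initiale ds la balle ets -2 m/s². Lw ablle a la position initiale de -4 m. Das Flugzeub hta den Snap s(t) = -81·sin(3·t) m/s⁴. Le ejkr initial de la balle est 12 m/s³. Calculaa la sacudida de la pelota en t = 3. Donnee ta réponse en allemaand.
Wir müssen unsere Gleichung für den Snap s(t) = 24 1-mal integrieren. Mit ∫s(t)dt und Anwendung von j(0) = 12, finden wir j(t) = 24·t + 12. Aus der Gleichung für den Ruck j(t) = 24·t + 12, setzen wir t = 3 ein und erhalten j = 84.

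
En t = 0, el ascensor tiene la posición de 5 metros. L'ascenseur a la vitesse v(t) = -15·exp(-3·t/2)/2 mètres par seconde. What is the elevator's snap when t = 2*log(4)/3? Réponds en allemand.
Ausgehend von der Geschwindigkeit v(t) = -15·exp(-3·t/2)/2, nehmen wir 3 Ableitungen. Die Ableitung von der Geschwindigkeit ergibt die Beschleunigung: a(t) = 45·exp(-3·t/2)/4. Mit d/dt von a(t) finden wir j(t) = -135·exp(-3·t/2)/8. Die Ableitung von dem Ruck ergibt den Snap: s(t) = 405·exp(-3·t/2)/16. Aus der Gleichung für den Snap s(t) = 405·exp(-3·t/2)/16, setzen wir t = 2*log(4)/3 ein und erhalten s = 405/64.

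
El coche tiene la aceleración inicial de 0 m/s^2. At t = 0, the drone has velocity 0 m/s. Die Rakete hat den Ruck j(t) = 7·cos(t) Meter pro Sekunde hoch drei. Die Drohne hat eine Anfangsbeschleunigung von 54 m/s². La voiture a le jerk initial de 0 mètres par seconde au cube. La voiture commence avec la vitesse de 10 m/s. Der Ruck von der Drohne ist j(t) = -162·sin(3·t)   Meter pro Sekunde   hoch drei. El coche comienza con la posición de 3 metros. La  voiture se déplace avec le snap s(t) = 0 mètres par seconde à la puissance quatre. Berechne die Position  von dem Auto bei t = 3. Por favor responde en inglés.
We need to integrate our snap equation s(t) = 0 4 times. The integral of snap, with j(0) = 0, gives jerk: j(t) = 0. Taking ∫j(t)dt and applying a(0) = 0, we find a(t) = 0. Integrating acceleration and using the initial condition v(0) = 10, we get v(t) = 10. Finding the antiderivative of v(t) and using x(0) = 3: x(t) = 10·t + 3. From the given position equation x(t) = 10·t + 3, we substitute t = 3 to get x = 33.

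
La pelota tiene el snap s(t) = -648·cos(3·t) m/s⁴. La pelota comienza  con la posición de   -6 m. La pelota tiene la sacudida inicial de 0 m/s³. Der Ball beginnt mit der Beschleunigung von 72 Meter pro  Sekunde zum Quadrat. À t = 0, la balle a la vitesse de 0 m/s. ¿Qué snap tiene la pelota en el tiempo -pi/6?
Tenemos el snap s(t) = -648·cos(3·t). Sustituyendo t = -pi/6: s(-pi/6) = 0.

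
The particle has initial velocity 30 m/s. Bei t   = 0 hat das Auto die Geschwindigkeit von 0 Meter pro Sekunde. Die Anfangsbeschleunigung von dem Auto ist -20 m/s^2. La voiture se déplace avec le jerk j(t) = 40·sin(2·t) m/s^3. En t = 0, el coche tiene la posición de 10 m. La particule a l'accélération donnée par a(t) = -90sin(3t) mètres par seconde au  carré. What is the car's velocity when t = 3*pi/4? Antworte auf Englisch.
To find the answer, we compute 2 integrals of j(t) = 40·sin(2·t). Taking ∫j(t)dt and applying a(0) = -20, we find a(t) = -20·cos(2·t). Integrating acceleration and using the initial condition v(0) = 0, we get v(t) = -10·sin(2·t). We have velocity v(t) = -10·sin(2·t). Substituting t = 3*pi/4: v(3*pi/4) = 10.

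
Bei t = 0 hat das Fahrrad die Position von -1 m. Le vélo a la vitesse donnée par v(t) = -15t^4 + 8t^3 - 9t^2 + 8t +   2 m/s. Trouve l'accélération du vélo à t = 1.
Nous devons dériver notre équation de la vitesse v(t) = -15·t^4 + 8·t^3 - 9·t^2 + 8·t + 2 1 fois. En prenant d/dt de v(t), nous trouvons a(t) = -60·t^3 + 24·t^2 - 18·t + 8. En utilisant a(t) = -60·t^3 + 24·t^2 - 18·t + 8 et en substituant t = 1, nous trouvons a = -46.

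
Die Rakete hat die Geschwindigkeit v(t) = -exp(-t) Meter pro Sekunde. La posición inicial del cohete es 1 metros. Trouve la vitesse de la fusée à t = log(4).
De l'équation de la vitesse v(t) = -exp(-t), nous substituons t = log(4) pour obtenir v = -1/4.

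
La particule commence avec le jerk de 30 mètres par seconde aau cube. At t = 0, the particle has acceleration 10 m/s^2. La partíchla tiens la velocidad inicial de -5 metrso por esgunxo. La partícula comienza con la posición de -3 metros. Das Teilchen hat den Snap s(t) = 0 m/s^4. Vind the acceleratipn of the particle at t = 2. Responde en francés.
Nous devons trouver la primitive de notre équation du snap s(t) = 0 2 fois. En prenant ∫s(t)dt et en appliquant j(0) = 30, nous trouvons j(t) = 30. En intégrant le jerk et en utilisant la condition initiale a(0) = 10, nous obtenons a(t) = 30·t + 10. Nous avons l'accélération a(t) = 30·t + 10. En substituant t = 2: a(2) = 70.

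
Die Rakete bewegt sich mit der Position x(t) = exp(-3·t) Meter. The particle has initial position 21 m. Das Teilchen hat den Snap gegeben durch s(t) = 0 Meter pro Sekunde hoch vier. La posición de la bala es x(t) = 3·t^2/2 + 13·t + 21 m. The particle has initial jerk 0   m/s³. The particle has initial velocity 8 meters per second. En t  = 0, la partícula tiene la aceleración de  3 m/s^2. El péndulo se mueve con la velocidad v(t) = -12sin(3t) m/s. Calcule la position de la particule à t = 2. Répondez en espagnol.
Partiendo del snap s(t) = 0, tomamos 4 antiderivadas. Integrando el snap y usando la condición inicial j(0) = 0, obtenemos j(t) = 0. La antiderivada de la sacudida es la aceleración. Usando a(0) = 3, obtenemos a(t) = 3. La antiderivada de la aceleración, con v(0) = 8, da la velocidad: v(t) = 3·t + 8. Tomando ∫v(t)dt y aplicando x(0) = 21, encontramos x(t) = 3·t^2/2 + 8·t + 21. De la ecuación de la posición x(t) = 3·t^2/2 + 8·t + 21, sustituimos t = 2 para obtener x = 43.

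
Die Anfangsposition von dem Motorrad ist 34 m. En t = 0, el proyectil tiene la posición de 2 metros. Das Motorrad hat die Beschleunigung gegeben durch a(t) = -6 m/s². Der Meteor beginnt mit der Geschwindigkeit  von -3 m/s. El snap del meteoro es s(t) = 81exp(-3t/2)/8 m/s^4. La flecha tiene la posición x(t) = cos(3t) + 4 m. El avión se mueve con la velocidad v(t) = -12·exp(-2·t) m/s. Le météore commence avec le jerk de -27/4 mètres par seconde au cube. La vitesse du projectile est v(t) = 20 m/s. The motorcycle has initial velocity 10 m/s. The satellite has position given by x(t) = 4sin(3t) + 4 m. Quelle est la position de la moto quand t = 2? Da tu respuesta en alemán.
Wir müssen die Stammfunktion unserer Gleichung für die Beschleunigung a(t) = -6 2-mal finden. Mit ∫a(t)dt und Anwendung von v(0) = 10, finden wir v(t) = 10 - 6·t. Mit ∫v(t)dt und Anwendung von x(0) = 34, finden wir x(t) = -3·t^2 + 10·t + 34. Wir haben die Position x(t) = -3·t^2 + 10·t + 34. Durch Einsetzen von t = 2: x(2) = 42.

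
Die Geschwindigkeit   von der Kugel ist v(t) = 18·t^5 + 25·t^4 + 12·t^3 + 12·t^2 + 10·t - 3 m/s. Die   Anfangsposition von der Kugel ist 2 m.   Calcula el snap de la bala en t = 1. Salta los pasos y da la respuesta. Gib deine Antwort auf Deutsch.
Bei t = 1, s = 1752.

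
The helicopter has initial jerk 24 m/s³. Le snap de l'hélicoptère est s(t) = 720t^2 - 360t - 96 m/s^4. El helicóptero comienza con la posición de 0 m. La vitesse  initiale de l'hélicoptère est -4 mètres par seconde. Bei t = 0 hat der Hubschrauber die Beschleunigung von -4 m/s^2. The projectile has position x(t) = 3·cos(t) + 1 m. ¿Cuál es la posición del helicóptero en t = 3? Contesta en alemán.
Wir müssen unsere Gleichung für den Snap s(t) = 720·t^2 - 360·t - 96 4-mal integrieren. Die Stammfunktion von dem Snap ist der Ruck. Mit j(0) = 24 erhalten wir j(t) = 240·t^3 - 180·t^2 - 96·t + 24. Die Stammfunktion von dem Ruck, mit a(0) = -4, ergibt die Beschleunigung: a(t) = 60·t^4 - 60·t^3 - 48·t^2 + 24·t - 4. Mit ∫a(t)dt und Anwendung von v(0) = -4, finden wir v(t) = 12·t^5 - 15·t^4 - 16·t^3 + 12·t^2 - 4·t - 4. Die Stammfunktion von der Geschwindigkeit, mit x(0) = 0, ergibt die Position: x(t) = 2·t^6 - 3·t^5 - 4·t^4 + 4·t^3 - 2·t^2 - 4·t. Aus der Gleichung für die Position x(t) = 2·t^6 - 3·t^5 - 4·t^4 + 4·t^3 - 2·t^2 - 4·t, setzen wir t = 3 ein und erhalten x = 483.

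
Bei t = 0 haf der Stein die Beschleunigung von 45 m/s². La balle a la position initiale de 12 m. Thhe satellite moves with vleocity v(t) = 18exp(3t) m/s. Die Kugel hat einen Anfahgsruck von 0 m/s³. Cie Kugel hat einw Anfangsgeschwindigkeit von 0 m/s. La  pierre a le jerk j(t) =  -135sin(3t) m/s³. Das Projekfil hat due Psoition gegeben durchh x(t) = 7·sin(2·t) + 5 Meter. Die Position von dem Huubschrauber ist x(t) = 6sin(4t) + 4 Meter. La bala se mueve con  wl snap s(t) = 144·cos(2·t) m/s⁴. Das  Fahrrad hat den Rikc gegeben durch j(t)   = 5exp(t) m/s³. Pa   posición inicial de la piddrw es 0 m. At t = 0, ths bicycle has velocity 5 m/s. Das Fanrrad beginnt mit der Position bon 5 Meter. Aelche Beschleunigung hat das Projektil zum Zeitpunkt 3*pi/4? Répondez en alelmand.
Um dies zu lösen, müssen wir 2 Ableitungen unserer Gleichung für die Position x(t) = 7·sin(2·t) + 5 nehmen. Die Ableitung von der Position ergibt die Geschwindigkeit: v(t) = 14·cos(2·t). Die Ableitung von der Geschwindigkeit ergibt die Beschleunigung: a(t) = -28·sin(2·t). Aus der Gleichung für die Beschleunigung a(t) = -28·sin(2·t), setzen wir t = 3*pi/4 ein und erhalten a = 28.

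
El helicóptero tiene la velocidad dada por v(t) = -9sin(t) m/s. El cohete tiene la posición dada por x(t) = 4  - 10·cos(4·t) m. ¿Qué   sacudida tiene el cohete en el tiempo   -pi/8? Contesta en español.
Para resolver esto, necesitamos tomar 3 derivadas de nuestra ecuación de la posición x(t) = 4 - 10·cos(4·t). Tomando d/dt de x(t), encontramos v(t) = 40·sin(4·t). Tomando d/dt de v(t), encontramos a(t) = 160·cos(4·t). Derivando la aceleración, obtenemos la sacudida: j(t) = -640·sin(4·t). Tenemos la sacudida j(t) = -640·sin(4·t). Sustituyendo t = -pi/8: j(-pi/8) = 640.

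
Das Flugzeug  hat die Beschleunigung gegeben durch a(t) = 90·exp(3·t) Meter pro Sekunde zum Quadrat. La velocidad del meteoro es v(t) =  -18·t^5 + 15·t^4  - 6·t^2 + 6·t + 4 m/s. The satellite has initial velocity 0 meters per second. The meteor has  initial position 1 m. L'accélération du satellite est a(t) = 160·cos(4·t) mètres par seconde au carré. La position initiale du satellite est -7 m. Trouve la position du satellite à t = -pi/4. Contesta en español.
Necesitamos integrar nuestra ecuación de la aceleración a(t) = 160·cos(4·t) 2 veces. La integral de la aceleración, con v(0) = 0, da la velocidad: v(t) = 40·sin(4·t). La integral de la velocidad es la posición. Usando x(0) = -7, obtenemos x(t) = 3 - 10·cos(4·t). Tenemos la posición x(t) = 3 - 10·cos(4·t). Sustituyendo t = -pi/4: x(-pi/4) = 13.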